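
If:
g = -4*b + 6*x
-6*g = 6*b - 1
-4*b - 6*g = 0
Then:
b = 1/2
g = -1/3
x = 5/18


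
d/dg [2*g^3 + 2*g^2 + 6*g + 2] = 6*g^2 + 4*g + 6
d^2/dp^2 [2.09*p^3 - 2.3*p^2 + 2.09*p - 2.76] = 12.54*p - 4.6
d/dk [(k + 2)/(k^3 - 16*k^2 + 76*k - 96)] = (k^3 - 16*k^2 + 76*k - (k + 2)*(3*k^2 - 32*k + 76) - 96)/(k^3 - 16*k^2 + 76*k - 96)^2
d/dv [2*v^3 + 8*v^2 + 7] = 2*v*(3*v + 8)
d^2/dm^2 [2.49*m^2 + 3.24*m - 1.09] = 4.98000000000000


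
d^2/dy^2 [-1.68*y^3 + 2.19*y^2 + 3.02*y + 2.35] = 4.38 - 10.08*y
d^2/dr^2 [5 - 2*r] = 0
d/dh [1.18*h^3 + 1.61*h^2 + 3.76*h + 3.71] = 3.54*h^2 + 3.22*h + 3.76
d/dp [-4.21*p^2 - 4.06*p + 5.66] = -8.42*p - 4.06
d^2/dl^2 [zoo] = 0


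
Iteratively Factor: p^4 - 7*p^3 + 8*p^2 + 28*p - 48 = (p - 4)*(p^3 - 3*p^2 - 4*p + 12) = (p - 4)*(p - 3)*(p^2 - 4) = (p - 4)*(p - 3)*(p + 2)*(p - 2)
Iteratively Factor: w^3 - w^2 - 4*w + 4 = (w + 2)*(w^2 - 3*w + 2) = (w - 2)*(w + 2)*(w - 1)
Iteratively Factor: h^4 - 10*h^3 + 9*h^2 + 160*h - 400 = (h + 4)*(h^3 - 14*h^2 + 65*h - 100) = (h - 5)*(h + 4)*(h^2 - 9*h + 20) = (h - 5)*(h - 4)*(h + 4)*(h - 5)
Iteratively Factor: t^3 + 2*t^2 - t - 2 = (t + 2)*(t^2 - 1) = (t - 1)*(t + 2)*(t + 1)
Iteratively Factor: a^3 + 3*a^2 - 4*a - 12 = (a + 2)*(a^2 + a - 6) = (a + 2)*(a + 3)*(a - 2)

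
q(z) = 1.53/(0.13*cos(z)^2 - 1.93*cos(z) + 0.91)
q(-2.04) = 0.85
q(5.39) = -6.15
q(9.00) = 0.55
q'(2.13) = -0.69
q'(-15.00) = 0.35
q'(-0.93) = 55.88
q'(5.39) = 34.00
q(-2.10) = 0.80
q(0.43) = -2.08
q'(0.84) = -19.51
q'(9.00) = -0.18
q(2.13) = 0.78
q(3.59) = 0.56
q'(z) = 1.53*(0.26*sin(z)*cos(z) - 1.93*sin(z))/(0.13*cos(z)^2 - 1.93*cos(z) + 0.91)^2 = (0.3978*cos(z) - 2.9529)*sin(z)/(0.13*cos(z)^2 - 1.93*cos(z) + 0.91)^2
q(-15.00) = 0.62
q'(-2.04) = 0.85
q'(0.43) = -1.99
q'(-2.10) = 0.74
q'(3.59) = 0.19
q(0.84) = -4.78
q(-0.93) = -7.75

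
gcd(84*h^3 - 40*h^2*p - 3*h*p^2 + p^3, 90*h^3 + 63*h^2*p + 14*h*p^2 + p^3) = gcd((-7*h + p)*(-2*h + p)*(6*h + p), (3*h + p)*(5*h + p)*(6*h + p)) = 6*h + p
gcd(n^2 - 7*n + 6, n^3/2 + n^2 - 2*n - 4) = 1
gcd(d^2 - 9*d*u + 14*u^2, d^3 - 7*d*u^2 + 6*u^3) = -d + 2*u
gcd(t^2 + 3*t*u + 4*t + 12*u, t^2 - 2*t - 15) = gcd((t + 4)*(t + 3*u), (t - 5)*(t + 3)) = 1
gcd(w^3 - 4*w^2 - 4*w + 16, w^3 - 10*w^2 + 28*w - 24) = w - 2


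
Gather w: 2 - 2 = 0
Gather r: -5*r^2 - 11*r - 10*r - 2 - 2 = -5*r^2 - 21*r - 4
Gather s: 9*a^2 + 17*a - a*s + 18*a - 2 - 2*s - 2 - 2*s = 9*a^2 + 35*a + s*(-a - 4) - 4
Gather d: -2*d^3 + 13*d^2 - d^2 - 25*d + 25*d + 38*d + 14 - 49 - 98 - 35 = -2*d^3 + 12*d^2 + 38*d - 168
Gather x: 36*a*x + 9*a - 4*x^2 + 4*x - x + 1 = 9*a - 4*x^2 + x*(36*a + 3) + 1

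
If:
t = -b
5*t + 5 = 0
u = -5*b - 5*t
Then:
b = 1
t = -1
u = 0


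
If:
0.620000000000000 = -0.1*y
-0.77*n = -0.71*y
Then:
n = -5.72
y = -6.20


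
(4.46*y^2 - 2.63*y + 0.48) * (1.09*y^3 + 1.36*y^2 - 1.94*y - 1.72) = 4.8614*y^5 + 3.1989*y^4 - 11.706*y^3 - 1.9162*y^2 + 3.5924*y - 0.8256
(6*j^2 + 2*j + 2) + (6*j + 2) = 6*j^2 + 8*j + 4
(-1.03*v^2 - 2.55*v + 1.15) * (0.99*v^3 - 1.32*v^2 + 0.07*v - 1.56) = -1.0197*v^5 - 1.1649*v^4 + 4.4324*v^3 - 0.0896999999999999*v^2 + 4.0585*v - 1.794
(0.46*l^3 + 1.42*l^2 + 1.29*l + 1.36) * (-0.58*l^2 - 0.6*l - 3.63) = -0.2668*l^5 - 1.0996*l^4 - 3.27*l^3 - 6.7174*l^2 - 5.4987*l - 4.9368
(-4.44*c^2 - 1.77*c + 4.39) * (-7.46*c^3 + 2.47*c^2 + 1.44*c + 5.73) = 33.1224*c^5 + 2.2374*c^4 - 43.5149*c^3 - 17.1467*c^2 - 3.8205*c + 25.1547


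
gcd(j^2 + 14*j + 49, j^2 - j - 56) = j + 7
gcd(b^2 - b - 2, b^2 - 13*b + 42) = 1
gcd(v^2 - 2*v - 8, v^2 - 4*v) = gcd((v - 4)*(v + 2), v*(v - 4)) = v - 4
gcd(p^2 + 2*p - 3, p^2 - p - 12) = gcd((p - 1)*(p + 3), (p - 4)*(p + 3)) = p + 3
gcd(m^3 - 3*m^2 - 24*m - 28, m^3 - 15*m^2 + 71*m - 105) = m - 7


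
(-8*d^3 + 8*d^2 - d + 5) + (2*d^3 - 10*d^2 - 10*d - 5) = -6*d^3 - 2*d^2 - 11*d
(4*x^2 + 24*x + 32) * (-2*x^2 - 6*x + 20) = -8*x^4 - 72*x^3 - 128*x^2 + 288*x + 640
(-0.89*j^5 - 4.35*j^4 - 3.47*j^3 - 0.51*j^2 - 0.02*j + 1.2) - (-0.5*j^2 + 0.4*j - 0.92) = -0.89*j^5 - 4.35*j^4 - 3.47*j^3 - 0.01*j^2 - 0.42*j + 2.12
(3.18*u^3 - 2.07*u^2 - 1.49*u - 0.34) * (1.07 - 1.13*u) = -3.5934*u^4 + 5.7417*u^3 - 0.5312*u^2 - 1.2101*u - 0.3638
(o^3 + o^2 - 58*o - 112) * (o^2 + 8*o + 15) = o^5 + 9*o^4 - 35*o^3 - 561*o^2 - 1766*o - 1680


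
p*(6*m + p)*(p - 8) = 6*m*p^2 - 48*m*p + p^3 - 8*p^2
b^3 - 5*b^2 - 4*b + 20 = (b - 5)*(b - 2)*(b + 2)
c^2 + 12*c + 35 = (c + 5)*(c + 7)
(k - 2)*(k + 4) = k^2 + 2*k - 8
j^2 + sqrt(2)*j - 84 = (j - 6*sqrt(2))*(j + 7*sqrt(2))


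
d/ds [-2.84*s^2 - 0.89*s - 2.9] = -5.68*s - 0.89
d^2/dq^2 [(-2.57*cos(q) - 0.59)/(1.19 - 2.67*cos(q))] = (12.371712*sin(q)^2 - 5.513984*cos(q) + 12.371712)/(19.034163*cos(q)^3 - 25.450173*cos(q)^2 + 11.342961*cos(q) - 1.685159)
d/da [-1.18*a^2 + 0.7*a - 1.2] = 0.7 - 2.36*a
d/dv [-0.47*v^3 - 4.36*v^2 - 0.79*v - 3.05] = -1.41*v^2 - 8.72*v - 0.79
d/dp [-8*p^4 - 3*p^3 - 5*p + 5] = -32*p^3 - 9*p^2 - 5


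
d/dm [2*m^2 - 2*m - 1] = 4*m - 2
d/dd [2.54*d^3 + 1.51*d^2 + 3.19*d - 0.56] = 7.62*d^2 + 3.02*d + 3.19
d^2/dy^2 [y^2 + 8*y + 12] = 2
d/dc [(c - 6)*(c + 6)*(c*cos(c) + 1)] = -c^3*sin(c) + 3*c^2*cos(c) + 36*c*sin(c) + 2*c - 36*cos(c)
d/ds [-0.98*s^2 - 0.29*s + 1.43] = -1.96*s - 0.29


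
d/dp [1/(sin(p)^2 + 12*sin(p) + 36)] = -2*cos(p)/(sin(p) + 6)^3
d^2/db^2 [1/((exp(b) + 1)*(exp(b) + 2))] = (4*exp(3*b) + 9*exp(2*b) + exp(b) - 6)*exp(b)/(exp(6*b) + 9*exp(5*b) + 33*exp(4*b) + 63*exp(3*b) + 66*exp(2*b) + 36*exp(b) + 8)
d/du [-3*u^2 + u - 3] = 1 - 6*u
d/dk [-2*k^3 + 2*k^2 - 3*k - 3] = -6*k^2 + 4*k - 3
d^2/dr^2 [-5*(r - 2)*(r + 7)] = -10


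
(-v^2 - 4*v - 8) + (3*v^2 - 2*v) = 2*v^2 - 6*v - 8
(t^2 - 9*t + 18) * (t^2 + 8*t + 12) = t^4 - t^3 - 42*t^2 + 36*t + 216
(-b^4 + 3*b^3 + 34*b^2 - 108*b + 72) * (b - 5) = -b^5 + 8*b^4 + 19*b^3 - 278*b^2 + 612*b - 360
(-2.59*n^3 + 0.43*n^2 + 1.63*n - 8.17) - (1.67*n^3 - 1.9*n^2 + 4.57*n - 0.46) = -4.26*n^3 + 2.33*n^2 - 2.94*n - 7.71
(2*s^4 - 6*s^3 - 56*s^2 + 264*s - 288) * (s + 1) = 2*s^5 - 4*s^4 - 62*s^3 + 208*s^2 - 24*s - 288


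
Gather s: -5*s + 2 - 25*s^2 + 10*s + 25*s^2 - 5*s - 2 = 0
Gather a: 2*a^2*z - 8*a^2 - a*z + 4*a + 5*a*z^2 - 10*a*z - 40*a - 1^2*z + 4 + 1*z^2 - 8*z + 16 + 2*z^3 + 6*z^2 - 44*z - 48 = a^2*(2*z - 8) + a*(5*z^2 - 11*z - 36) + 2*z^3 + 7*z^2 - 53*z - 28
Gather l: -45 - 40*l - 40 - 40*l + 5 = -80*l - 80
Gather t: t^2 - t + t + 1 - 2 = t^2 - 1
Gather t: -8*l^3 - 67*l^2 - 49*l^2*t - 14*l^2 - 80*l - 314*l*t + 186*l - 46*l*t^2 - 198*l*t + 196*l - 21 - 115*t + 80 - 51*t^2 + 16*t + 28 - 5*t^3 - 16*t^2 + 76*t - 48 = -8*l^3 - 81*l^2 + 302*l - 5*t^3 + t^2*(-46*l - 67) + t*(-49*l^2 - 512*l - 23) + 39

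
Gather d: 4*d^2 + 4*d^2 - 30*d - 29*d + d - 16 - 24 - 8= 8*d^2 - 58*d - 48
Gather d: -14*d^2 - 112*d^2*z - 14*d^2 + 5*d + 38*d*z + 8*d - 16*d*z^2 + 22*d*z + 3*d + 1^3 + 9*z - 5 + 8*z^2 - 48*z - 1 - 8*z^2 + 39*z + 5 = d^2*(-112*z - 28) + d*(-16*z^2 + 60*z + 16)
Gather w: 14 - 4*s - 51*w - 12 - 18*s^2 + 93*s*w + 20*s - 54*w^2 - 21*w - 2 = -18*s^2 + 16*s - 54*w^2 + w*(93*s - 72)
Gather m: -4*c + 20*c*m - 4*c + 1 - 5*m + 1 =-8*c + m*(20*c - 5) + 2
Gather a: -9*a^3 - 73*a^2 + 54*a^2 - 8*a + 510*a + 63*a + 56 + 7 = -9*a^3 - 19*a^2 + 565*a + 63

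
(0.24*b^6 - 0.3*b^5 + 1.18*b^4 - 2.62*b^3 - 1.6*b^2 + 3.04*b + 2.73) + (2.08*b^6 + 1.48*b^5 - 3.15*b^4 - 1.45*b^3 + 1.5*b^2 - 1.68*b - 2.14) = 2.32*b^6 + 1.18*b^5 - 1.97*b^4 - 4.07*b^3 - 0.1*b^2 + 1.36*b + 0.59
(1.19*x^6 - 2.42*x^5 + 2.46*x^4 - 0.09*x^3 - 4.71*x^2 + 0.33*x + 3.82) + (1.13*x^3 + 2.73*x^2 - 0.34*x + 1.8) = 1.19*x^6 - 2.42*x^5 + 2.46*x^4 + 1.04*x^3 - 1.98*x^2 - 0.01*x + 5.62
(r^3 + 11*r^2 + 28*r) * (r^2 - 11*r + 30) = r^5 - 63*r^3 + 22*r^2 + 840*r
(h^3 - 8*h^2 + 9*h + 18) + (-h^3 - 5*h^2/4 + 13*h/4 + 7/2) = -37*h^2/4 + 49*h/4 + 43/2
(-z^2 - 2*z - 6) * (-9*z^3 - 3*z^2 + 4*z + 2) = 9*z^5 + 21*z^4 + 56*z^3 + 8*z^2 - 28*z - 12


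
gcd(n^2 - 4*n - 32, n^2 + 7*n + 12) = n + 4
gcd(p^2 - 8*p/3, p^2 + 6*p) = p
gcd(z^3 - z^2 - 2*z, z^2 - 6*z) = z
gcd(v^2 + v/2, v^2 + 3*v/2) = v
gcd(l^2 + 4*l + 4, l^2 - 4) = l + 2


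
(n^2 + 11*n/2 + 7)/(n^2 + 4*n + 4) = (n + 7/2)/(n + 2)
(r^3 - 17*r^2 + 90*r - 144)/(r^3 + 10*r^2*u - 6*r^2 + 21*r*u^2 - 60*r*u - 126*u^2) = (r^2 - 11*r + 24)/(r^2 + 10*r*u + 21*u^2)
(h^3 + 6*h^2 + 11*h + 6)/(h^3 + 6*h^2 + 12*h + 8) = (h^2 + 4*h + 3)/(h^2 + 4*h + 4)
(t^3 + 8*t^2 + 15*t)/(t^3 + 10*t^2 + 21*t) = (t + 5)/(t + 7)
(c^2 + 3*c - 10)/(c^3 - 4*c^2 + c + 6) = (c + 5)/(c^2 - 2*c - 3)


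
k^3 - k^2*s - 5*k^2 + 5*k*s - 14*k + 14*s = (k - 7)*(k + 2)*(k - s)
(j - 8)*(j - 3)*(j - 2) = j^3 - 13*j^2 + 46*j - 48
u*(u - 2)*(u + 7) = u^3 + 5*u^2 - 14*u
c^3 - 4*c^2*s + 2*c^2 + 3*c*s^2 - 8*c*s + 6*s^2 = (c + 2)*(c - 3*s)*(c - s)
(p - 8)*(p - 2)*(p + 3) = p^3 - 7*p^2 - 14*p + 48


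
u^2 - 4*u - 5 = (u - 5)*(u + 1)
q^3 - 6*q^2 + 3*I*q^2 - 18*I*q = q*(q - 6)*(q + 3*I)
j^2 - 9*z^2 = (j - 3*z)*(j + 3*z)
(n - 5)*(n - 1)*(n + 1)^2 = n^4 - 4*n^3 - 6*n^2 + 4*n + 5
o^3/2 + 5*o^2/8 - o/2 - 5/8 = (o/2 + 1/2)*(o - 1)*(o + 5/4)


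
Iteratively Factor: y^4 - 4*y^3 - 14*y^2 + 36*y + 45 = (y - 3)*(y^3 - y^2 - 17*y - 15) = (y - 3)*(y + 3)*(y^2 - 4*y - 5) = (y - 3)*(y + 1)*(y + 3)*(y - 5)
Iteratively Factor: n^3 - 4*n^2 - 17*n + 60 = (n - 3)*(n^2 - n - 20) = (n - 5)*(n - 3)*(n + 4)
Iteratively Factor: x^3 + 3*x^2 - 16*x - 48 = (x + 4)*(x^2 - x - 12) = (x + 3)*(x + 4)*(x - 4)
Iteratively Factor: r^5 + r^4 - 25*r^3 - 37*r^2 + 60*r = (r - 5)*(r^4 + 6*r^3 + 5*r^2 - 12*r) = r*(r - 5)*(r^3 + 6*r^2 + 5*r - 12) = r*(r - 5)*(r - 1)*(r^2 + 7*r + 12) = r*(r - 5)*(r - 1)*(r + 4)*(r + 3)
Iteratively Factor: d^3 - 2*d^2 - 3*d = (d - 3)*(d^2 + d) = (d - 3)*(d + 1)*(d)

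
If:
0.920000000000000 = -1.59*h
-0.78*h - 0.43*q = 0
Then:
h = -0.58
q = 1.05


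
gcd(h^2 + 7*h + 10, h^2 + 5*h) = h + 5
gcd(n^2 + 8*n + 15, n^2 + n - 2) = 1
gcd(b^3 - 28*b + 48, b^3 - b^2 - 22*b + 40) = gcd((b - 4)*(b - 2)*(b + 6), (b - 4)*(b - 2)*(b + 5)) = b^2 - 6*b + 8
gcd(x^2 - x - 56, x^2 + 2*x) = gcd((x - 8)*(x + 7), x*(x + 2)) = 1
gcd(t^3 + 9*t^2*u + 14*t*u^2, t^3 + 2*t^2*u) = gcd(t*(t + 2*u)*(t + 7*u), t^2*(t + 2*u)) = t^2 + 2*t*u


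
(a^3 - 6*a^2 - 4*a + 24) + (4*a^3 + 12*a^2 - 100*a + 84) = 5*a^3 + 6*a^2 - 104*a + 108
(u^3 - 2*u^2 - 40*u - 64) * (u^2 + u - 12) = u^5 - u^4 - 54*u^3 - 80*u^2 + 416*u + 768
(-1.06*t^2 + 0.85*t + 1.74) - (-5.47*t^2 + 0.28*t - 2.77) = 4.41*t^2 + 0.57*t + 4.51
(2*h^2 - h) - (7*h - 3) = 2*h^2 - 8*h + 3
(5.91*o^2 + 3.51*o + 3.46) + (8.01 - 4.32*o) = 5.91*o^2 - 0.81*o + 11.47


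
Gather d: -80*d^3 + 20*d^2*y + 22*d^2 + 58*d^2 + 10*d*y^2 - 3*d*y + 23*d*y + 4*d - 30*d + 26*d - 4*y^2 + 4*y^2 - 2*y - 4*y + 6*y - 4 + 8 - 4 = -80*d^3 + d^2*(20*y + 80) + d*(10*y^2 + 20*y)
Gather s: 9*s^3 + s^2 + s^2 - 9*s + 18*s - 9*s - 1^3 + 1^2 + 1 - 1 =9*s^3 + 2*s^2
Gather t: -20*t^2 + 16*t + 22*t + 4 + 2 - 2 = -20*t^2 + 38*t + 4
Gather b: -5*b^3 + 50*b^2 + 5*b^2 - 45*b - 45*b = -5*b^3 + 55*b^2 - 90*b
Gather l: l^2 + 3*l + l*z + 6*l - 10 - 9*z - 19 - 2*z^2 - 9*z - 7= l^2 + l*(z + 9) - 2*z^2 - 18*z - 36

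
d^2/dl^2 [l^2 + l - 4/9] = 2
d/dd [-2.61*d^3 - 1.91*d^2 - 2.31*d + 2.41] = -7.83*d^2 - 3.82*d - 2.31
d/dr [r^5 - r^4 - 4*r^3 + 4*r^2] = r*(5*r^3 - 4*r^2 - 12*r + 8)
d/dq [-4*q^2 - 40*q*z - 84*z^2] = -8*q - 40*z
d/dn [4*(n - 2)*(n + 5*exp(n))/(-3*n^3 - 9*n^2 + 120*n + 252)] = 4*((n - 2)*(n + 5*exp(n))*(3*n^2 + 6*n - 40) - (n + (n - 2)*(5*exp(n) + 1) + 5*exp(n))*(n^3 + 3*n^2 - 40*n - 84))/(3*(n^3 + 3*n^2 - 40*n - 84)^2)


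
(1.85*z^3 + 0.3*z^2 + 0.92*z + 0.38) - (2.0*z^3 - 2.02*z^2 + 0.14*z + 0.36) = -0.15*z^3 + 2.32*z^2 + 0.78*z + 0.02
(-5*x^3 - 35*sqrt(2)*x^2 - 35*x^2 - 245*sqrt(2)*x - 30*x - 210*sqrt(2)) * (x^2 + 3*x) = -5*x^5 - 50*x^4 - 35*sqrt(2)*x^4 - 350*sqrt(2)*x^3 - 135*x^3 - 945*sqrt(2)*x^2 - 90*x^2 - 630*sqrt(2)*x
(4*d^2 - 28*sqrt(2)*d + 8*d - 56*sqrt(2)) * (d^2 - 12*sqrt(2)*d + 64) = 4*d^4 - 76*sqrt(2)*d^3 + 8*d^3 - 152*sqrt(2)*d^2 + 928*d^2 - 1792*sqrt(2)*d + 1856*d - 3584*sqrt(2)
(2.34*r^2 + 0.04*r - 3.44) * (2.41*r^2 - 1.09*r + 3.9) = 5.6394*r^4 - 2.4542*r^3 + 0.791999999999999*r^2 + 3.9056*r - 13.416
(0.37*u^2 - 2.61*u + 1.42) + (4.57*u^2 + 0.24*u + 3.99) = 4.94*u^2 - 2.37*u + 5.41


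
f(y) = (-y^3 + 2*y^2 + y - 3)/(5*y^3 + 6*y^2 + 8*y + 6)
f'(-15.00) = 0.00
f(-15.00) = -0.24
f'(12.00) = 0.00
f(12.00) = -0.15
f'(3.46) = -0.03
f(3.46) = -0.05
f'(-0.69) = 3.88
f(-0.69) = -1.42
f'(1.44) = 0.02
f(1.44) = -0.01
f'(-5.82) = -0.02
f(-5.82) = -0.31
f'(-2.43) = -0.03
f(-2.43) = -0.42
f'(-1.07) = 5.77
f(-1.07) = 0.31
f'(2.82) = -0.03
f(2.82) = -0.04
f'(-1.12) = 3.40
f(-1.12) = 0.08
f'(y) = (-15*y^2 - 12*y - 8)*(-y^3 + 2*y^2 + y - 3)/(5*y^3 + 6*y^2 + 8*y + 6)^2 + (-3*y^2 + 4*y + 1)/(5*y^3 + 6*y^2 + 8*y + 6)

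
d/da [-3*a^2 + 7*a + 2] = 7 - 6*a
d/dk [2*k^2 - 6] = 4*k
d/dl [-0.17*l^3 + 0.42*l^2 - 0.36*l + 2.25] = -0.51*l^2 + 0.84*l - 0.36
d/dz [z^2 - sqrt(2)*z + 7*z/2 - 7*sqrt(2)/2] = 2*z - sqrt(2) + 7/2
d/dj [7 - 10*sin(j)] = -10*cos(j)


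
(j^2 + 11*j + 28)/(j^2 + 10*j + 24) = (j + 7)/(j + 6)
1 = 1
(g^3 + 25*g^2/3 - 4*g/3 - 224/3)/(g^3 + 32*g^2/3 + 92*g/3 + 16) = (3*g^2 + 13*g - 56)/(3*g^2 + 20*g + 12)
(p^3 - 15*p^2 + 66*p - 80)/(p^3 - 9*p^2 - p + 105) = (p^2 - 10*p + 16)/(p^2 - 4*p - 21)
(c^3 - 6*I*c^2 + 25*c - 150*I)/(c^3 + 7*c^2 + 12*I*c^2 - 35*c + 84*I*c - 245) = (c^2 - 11*I*c - 30)/(c^2 + 7*c*(1 + I) + 49*I)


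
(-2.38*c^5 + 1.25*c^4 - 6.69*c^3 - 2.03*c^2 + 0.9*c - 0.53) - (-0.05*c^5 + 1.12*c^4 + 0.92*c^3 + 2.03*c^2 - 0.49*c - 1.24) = -2.33*c^5 + 0.13*c^4 - 7.61*c^3 - 4.06*c^2 + 1.39*c + 0.71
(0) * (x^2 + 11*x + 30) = 0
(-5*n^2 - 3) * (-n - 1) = 5*n^3 + 5*n^2 + 3*n + 3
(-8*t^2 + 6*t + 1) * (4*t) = -32*t^3 + 24*t^2 + 4*t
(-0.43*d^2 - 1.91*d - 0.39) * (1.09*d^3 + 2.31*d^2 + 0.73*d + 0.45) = -0.4687*d^5 - 3.0752*d^4 - 5.1511*d^3 - 2.4887*d^2 - 1.1442*d - 0.1755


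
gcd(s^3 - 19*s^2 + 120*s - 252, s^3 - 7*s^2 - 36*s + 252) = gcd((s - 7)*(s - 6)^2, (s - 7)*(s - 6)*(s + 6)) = s^2 - 13*s + 42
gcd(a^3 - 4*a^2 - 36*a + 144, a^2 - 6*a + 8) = a - 4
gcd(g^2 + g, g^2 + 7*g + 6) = g + 1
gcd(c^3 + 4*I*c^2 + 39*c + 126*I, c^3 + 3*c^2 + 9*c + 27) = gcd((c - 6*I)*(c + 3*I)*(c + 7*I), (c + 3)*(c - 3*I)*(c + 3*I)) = c + 3*I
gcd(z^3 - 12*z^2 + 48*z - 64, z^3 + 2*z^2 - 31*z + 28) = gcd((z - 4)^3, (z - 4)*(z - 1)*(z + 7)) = z - 4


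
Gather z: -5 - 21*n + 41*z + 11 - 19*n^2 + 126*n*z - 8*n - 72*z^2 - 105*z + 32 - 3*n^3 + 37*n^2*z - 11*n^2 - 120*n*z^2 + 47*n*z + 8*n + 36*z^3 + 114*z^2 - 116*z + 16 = -3*n^3 - 30*n^2 - 21*n + 36*z^3 + z^2*(42 - 120*n) + z*(37*n^2 + 173*n - 180) + 54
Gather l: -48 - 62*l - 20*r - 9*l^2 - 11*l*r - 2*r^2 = -9*l^2 + l*(-11*r - 62) - 2*r^2 - 20*r - 48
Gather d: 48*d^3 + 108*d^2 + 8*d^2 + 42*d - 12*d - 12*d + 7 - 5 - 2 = 48*d^3 + 116*d^2 + 18*d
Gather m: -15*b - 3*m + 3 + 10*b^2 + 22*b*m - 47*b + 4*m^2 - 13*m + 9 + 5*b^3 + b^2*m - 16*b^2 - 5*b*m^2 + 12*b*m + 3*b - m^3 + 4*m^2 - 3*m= 5*b^3 - 6*b^2 - 59*b - m^3 + m^2*(8 - 5*b) + m*(b^2 + 34*b - 19) + 12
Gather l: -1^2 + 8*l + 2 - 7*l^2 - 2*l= -7*l^2 + 6*l + 1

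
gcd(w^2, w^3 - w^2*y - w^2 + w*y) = w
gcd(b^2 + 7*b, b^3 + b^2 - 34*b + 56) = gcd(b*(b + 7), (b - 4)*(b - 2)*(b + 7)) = b + 7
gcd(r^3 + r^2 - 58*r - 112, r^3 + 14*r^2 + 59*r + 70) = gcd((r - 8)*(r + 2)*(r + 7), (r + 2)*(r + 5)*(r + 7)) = r^2 + 9*r + 14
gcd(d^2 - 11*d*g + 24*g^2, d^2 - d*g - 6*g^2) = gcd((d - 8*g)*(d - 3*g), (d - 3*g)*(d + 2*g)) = d - 3*g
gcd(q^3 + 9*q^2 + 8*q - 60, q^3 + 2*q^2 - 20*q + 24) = q^2 + 4*q - 12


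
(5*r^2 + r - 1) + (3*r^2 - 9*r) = 8*r^2 - 8*r - 1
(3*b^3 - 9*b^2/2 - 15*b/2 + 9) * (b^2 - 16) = 3*b^5 - 9*b^4/2 - 111*b^3/2 + 81*b^2 + 120*b - 144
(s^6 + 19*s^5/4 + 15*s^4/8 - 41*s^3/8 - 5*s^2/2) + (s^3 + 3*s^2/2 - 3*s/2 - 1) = s^6 + 19*s^5/4 + 15*s^4/8 - 33*s^3/8 - s^2 - 3*s/2 - 1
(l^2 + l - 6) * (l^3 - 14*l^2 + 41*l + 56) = l^5 - 13*l^4 + 21*l^3 + 181*l^2 - 190*l - 336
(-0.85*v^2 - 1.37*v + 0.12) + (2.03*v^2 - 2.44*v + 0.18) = 1.18*v^2 - 3.81*v + 0.3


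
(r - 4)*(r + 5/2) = r^2 - 3*r/2 - 10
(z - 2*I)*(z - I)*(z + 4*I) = z^3 + I*z^2 + 10*z - 8*I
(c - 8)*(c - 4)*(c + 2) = c^3 - 10*c^2 + 8*c + 64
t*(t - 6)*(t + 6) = t^3 - 36*t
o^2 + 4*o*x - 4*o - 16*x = (o - 4)*(o + 4*x)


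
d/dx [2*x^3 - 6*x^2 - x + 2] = 6*x^2 - 12*x - 1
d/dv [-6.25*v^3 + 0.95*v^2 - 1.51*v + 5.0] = -18.75*v^2 + 1.9*v - 1.51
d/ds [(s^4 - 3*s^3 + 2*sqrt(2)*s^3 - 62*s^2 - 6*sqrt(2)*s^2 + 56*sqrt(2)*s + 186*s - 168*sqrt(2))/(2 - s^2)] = (-2*s^5 - 2*sqrt(2)*s^4 + 3*s^4 + 8*s^3 + 68*sqrt(2)*s^2 + 168*s^2 - 360*sqrt(2)*s - 248*s + 112*sqrt(2) + 372)/(s^4 - 4*s^2 + 4)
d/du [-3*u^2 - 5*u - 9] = -6*u - 5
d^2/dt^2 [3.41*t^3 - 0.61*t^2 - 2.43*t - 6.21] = 20.46*t - 1.22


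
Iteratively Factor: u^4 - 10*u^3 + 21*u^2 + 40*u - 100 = (u + 2)*(u^3 - 12*u^2 + 45*u - 50) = (u - 5)*(u + 2)*(u^2 - 7*u + 10) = (u - 5)^2*(u + 2)*(u - 2)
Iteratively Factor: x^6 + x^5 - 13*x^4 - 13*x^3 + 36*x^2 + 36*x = (x - 2)*(x^5 + 3*x^4 - 7*x^3 - 27*x^2 - 18*x) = (x - 3)*(x - 2)*(x^4 + 6*x^3 + 11*x^2 + 6*x) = (x - 3)*(x - 2)*(x + 2)*(x^3 + 4*x^2 + 3*x) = (x - 3)*(x - 2)*(x + 1)*(x + 2)*(x^2 + 3*x) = x*(x - 3)*(x - 2)*(x + 1)*(x + 2)*(x + 3)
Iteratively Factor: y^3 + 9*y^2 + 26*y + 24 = (y + 3)*(y^2 + 6*y + 8) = (y + 2)*(y + 3)*(y + 4)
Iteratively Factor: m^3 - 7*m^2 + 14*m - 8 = (m - 1)*(m^2 - 6*m + 8) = (m - 4)*(m - 1)*(m - 2)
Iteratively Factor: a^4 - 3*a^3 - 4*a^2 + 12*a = (a)*(a^3 - 3*a^2 - 4*a + 12) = a*(a - 3)*(a^2 - 4) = a*(a - 3)*(a - 2)*(a + 2)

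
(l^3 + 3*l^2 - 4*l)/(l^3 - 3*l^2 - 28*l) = (l - 1)/(l - 7)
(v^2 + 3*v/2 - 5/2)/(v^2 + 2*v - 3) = (v + 5/2)/(v + 3)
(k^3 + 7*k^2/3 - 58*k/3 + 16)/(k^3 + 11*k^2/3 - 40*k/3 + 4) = (3*k^2 - 11*k + 8)/(3*k^2 - 7*k + 2)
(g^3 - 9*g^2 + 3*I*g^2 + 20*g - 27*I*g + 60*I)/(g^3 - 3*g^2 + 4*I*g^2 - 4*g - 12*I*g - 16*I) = (g^2 + g*(-5 + 3*I) - 15*I)/(g^2 + g*(1 + 4*I) + 4*I)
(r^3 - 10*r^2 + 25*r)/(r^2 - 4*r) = (r^2 - 10*r + 25)/(r - 4)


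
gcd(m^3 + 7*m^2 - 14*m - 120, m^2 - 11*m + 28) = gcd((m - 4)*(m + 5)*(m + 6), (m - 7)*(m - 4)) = m - 4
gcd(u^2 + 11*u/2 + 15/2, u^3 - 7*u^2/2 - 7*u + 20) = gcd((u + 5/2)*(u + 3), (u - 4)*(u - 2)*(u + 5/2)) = u + 5/2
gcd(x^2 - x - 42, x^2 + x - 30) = x + 6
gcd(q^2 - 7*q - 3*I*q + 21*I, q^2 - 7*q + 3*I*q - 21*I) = q - 7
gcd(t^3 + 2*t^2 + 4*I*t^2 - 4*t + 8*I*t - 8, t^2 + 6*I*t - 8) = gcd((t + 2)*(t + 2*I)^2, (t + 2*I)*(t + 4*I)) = t + 2*I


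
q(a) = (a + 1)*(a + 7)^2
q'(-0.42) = 50.93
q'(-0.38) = 52.03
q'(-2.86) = 1.74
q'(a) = (a + 1)*(2*a + 14) + (a + 7)^2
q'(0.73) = 86.50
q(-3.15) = -31.87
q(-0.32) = 30.34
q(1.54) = 185.25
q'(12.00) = 855.00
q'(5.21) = 300.73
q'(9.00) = 576.00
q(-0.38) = 27.17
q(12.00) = 4693.00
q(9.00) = 2560.00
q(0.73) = 103.37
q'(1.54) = 116.31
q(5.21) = 925.81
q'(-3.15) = -1.73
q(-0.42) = 25.11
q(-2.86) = -31.88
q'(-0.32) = 53.71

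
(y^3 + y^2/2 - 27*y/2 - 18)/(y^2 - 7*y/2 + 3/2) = (2*y^3 + y^2 - 27*y - 36)/(2*y^2 - 7*y + 3)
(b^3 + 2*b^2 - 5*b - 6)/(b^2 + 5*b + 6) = (b^2 - b - 2)/(b + 2)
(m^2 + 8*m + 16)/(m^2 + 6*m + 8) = (m + 4)/(m + 2)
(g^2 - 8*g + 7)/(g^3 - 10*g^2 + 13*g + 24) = (g^2 - 8*g + 7)/(g^3 - 10*g^2 + 13*g + 24)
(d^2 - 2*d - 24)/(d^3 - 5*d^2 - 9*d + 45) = (d^2 - 2*d - 24)/(d^3 - 5*d^2 - 9*d + 45)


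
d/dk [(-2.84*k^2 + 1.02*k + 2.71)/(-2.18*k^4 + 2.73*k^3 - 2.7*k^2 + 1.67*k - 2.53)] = (-12.3824*k^5 + 14.424*k^4 + 18.062*k^3 - 24.1837*k^2 + 29.0044*k - 7.1063)/(4.7524*k^8 - 11.9028*k^7 + 19.2249*k^6 - 22.0232*k^5 + 27.439*k^4 - 22.8318*k^3 + 16.4509*k^2 - 8.4502*k + 6.4009)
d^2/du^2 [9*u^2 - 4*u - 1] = 18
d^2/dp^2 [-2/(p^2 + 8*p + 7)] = 4*(p^2 + 8*p - 4*(p + 4)^2 + 7)/(p^2 + 8*p + 7)^3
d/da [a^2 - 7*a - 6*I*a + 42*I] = 2*a - 7 - 6*I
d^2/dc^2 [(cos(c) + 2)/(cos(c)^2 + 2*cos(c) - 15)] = (-9*(1 - cos(2*c))^2*cos(c)/4 - 3*(1 - cos(2*c))^2/2 - 491*cos(c)/2 - 79*cos(2*c) - 27*cos(3*c) + cos(5*c)/2 + 63)/((cos(c) - 3)^3*(cos(c) + 5)^3)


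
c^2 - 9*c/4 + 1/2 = (c - 2)*(c - 1/4)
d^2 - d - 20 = (d - 5)*(d + 4)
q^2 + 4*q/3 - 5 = (q - 5/3)*(q + 3)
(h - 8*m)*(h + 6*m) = h^2 - 2*h*m - 48*m^2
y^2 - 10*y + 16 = (y - 8)*(y - 2)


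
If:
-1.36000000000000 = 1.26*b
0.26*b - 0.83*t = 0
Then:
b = -1.08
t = -0.34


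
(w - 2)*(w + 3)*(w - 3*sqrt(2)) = w^3 - 3*sqrt(2)*w^2 + w^2 - 6*w - 3*sqrt(2)*w + 18*sqrt(2)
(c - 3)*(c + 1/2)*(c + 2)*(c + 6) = c^4 + 11*c^3/2 - 19*c^2/2 - 42*c - 18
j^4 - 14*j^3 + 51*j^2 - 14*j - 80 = (j - 8)*(j - 5)*(j - 2)*(j + 1)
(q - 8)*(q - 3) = q^2 - 11*q + 24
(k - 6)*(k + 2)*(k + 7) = k^3 + 3*k^2 - 40*k - 84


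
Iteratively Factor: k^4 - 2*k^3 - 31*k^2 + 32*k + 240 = (k - 5)*(k^3 + 3*k^2 - 16*k - 48) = (k - 5)*(k - 4)*(k^2 + 7*k + 12) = (k - 5)*(k - 4)*(k + 3)*(k + 4)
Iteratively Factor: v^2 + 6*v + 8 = (v + 4)*(v + 2)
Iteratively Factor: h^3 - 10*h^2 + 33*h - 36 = (h - 4)*(h^2 - 6*h + 9) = (h - 4)*(h - 3)*(h - 3)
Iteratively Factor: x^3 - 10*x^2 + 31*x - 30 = (x - 2)*(x^2 - 8*x + 15) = (x - 3)*(x - 2)*(x - 5)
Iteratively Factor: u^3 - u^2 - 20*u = (u - 5)*(u^2 + 4*u) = (u - 5)*(u + 4)*(u)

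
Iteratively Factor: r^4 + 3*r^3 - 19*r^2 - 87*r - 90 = (r + 2)*(r^3 + r^2 - 21*r - 45) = (r + 2)*(r + 3)*(r^2 - 2*r - 15) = (r + 2)*(r + 3)^2*(r - 5)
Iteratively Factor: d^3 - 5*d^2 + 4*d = (d - 1)*(d^2 - 4*d) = (d - 4)*(d - 1)*(d)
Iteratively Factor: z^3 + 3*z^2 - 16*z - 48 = (z - 4)*(z^2 + 7*z + 12) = (z - 4)*(z + 3)*(z + 4)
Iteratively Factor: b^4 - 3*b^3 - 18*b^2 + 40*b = (b)*(b^3 - 3*b^2 - 18*b + 40) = b*(b - 2)*(b^2 - b - 20) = b*(b - 5)*(b - 2)*(b + 4)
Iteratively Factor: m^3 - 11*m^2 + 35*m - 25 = (m - 5)*(m^2 - 6*m + 5) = (m - 5)*(m - 1)*(m - 5)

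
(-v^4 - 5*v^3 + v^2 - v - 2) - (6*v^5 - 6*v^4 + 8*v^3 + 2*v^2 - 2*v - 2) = -6*v^5 + 5*v^4 - 13*v^3 - v^2 + v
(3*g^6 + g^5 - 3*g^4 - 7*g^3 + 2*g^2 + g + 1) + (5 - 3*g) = 3*g^6 + g^5 - 3*g^4 - 7*g^3 + 2*g^2 - 2*g + 6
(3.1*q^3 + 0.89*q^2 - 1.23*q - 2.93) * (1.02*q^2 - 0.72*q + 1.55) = 3.162*q^5 - 1.3242*q^4 + 2.9096*q^3 - 0.7235*q^2 + 0.2031*q - 4.5415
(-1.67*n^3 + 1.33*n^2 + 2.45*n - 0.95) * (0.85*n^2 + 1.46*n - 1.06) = -1.4195*n^5 - 1.3077*n^4 + 5.7945*n^3 + 1.3597*n^2 - 3.984*n + 1.007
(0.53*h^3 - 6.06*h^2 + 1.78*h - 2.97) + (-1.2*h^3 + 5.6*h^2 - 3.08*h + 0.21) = -0.67*h^3 - 0.46*h^2 - 1.3*h - 2.76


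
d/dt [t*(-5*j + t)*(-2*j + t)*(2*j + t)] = 20*j^3 - 8*j^2*t - 15*j*t^2 + 4*t^3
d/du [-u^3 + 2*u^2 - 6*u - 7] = -3*u^2 + 4*u - 6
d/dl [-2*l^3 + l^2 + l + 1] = -6*l^2 + 2*l + 1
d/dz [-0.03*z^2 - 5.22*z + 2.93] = -0.06*z - 5.22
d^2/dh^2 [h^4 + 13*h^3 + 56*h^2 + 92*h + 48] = 12*h^2 + 78*h + 112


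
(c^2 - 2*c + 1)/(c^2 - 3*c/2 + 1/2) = 2*(c - 1)/(2*c - 1)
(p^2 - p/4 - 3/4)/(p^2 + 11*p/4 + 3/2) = (p - 1)/(p + 2)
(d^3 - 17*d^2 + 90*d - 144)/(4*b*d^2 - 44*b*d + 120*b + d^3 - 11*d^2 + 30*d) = (d^2 - 11*d + 24)/(4*b*d - 20*b + d^2 - 5*d)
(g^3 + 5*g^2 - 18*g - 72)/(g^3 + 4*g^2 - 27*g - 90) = (g - 4)/(g - 5)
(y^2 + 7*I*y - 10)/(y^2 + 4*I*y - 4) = (y + 5*I)/(y + 2*I)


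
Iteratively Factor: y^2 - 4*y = (y - 4)*(y)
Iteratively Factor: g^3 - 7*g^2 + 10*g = (g - 5)*(g^2 - 2*g) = g*(g - 5)*(g - 2)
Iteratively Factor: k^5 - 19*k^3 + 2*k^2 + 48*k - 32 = (k + 2)*(k^4 - 2*k^3 - 15*k^2 + 32*k - 16) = (k + 2)*(k + 4)*(k^3 - 6*k^2 + 9*k - 4) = (k - 4)*(k + 2)*(k + 4)*(k^2 - 2*k + 1) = (k - 4)*(k - 1)*(k + 2)*(k + 4)*(k - 1)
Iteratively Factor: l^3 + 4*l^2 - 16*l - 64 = (l + 4)*(l^2 - 16) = (l + 4)^2*(l - 4)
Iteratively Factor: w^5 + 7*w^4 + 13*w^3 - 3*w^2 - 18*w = (w + 3)*(w^4 + 4*w^3 + w^2 - 6*w) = (w - 1)*(w + 3)*(w^3 + 5*w^2 + 6*w) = (w - 1)*(w + 3)^2*(w^2 + 2*w) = w*(w - 1)*(w + 3)^2*(w + 2)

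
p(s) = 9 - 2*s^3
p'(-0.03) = -0.01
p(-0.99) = 10.94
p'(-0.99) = -5.88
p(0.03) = 9.00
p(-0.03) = 9.00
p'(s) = -6*s^2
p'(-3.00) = -54.00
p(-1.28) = 13.19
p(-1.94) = 23.60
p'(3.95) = -93.62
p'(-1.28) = -9.83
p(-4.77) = 226.06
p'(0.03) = -0.01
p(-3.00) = 63.00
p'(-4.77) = -136.52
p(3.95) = -114.26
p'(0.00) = 0.00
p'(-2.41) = -34.85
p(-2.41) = 37.00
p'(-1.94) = -22.58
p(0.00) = 9.00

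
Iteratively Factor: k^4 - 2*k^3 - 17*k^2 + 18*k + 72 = (k - 3)*(k^3 + k^2 - 14*k - 24) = (k - 4)*(k - 3)*(k^2 + 5*k + 6) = (k - 4)*(k - 3)*(k + 2)*(k + 3)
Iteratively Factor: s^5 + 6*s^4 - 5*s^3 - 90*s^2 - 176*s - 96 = (s + 2)*(s^4 + 4*s^3 - 13*s^2 - 64*s - 48) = (s + 2)*(s + 3)*(s^3 + s^2 - 16*s - 16) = (s + 1)*(s + 2)*(s + 3)*(s^2 - 16) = (s - 4)*(s + 1)*(s + 2)*(s + 3)*(s + 4)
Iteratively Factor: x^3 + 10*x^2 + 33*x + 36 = (x + 3)*(x^2 + 7*x + 12) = (x + 3)^2*(x + 4)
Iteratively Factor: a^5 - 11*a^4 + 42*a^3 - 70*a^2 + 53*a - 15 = (a - 1)*(a^4 - 10*a^3 + 32*a^2 - 38*a + 15) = (a - 1)^2*(a^3 - 9*a^2 + 23*a - 15) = (a - 1)^3*(a^2 - 8*a + 15) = (a - 5)*(a - 1)^3*(a - 3)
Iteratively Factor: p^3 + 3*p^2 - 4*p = (p - 1)*(p^2 + 4*p) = (p - 1)*(p + 4)*(p)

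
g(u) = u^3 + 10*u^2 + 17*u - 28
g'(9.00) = 440.00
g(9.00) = 1664.00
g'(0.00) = 17.00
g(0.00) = -28.00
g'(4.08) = 148.54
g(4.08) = 275.74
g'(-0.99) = 0.14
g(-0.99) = -36.00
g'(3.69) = 131.65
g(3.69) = 221.13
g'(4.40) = 163.08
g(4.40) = 325.58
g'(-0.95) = 0.71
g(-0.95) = -35.98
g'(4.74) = 179.20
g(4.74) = 383.75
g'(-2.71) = -15.17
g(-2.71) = -20.53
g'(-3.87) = -15.47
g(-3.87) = -1.98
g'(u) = 3*u^2 + 20*u + 17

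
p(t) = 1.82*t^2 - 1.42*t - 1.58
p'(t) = 3.64*t - 1.42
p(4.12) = 23.46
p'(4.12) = 13.58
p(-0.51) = -0.38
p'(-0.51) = -3.28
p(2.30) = 4.78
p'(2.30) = 6.95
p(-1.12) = 2.29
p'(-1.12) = -5.50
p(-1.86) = 7.36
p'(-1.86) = -8.19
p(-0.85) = 0.94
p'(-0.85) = -4.51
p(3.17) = 12.21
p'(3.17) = 10.12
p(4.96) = 36.15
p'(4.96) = 16.63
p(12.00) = 243.46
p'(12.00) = 42.26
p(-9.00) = 158.62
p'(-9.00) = -34.18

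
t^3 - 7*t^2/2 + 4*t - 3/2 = (t - 3/2)*(t - 1)^2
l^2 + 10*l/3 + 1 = (l + 1/3)*(l + 3)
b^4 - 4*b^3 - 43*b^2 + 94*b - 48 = (b - 8)*(b - 1)^2*(b + 6)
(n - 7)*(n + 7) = n^2 - 49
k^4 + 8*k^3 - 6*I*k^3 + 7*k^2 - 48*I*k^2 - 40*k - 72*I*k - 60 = (k + 2)*(k + 6)*(k - 5*I)*(k - I)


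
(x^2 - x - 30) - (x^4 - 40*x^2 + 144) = -x^4 + 41*x^2 - x - 174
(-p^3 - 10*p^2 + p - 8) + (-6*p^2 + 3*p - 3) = -p^3 - 16*p^2 + 4*p - 11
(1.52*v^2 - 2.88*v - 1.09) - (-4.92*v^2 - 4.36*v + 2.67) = 6.44*v^2 + 1.48*v - 3.76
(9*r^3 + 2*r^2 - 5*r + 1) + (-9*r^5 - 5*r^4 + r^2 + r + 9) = -9*r^5 - 5*r^4 + 9*r^3 + 3*r^2 - 4*r + 10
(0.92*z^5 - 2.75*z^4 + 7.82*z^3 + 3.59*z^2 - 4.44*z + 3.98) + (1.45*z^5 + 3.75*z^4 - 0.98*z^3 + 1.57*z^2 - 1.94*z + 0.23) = 2.37*z^5 + 1.0*z^4 + 6.84*z^3 + 5.16*z^2 - 6.38*z + 4.21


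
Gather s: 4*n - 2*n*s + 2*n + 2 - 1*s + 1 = 6*n + s*(-2*n - 1) + 3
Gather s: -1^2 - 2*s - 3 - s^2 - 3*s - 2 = -s^2 - 5*s - 6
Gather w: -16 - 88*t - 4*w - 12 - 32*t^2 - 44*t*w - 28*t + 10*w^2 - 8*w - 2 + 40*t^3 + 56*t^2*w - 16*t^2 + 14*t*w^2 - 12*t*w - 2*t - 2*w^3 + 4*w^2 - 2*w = 40*t^3 - 48*t^2 - 118*t - 2*w^3 + w^2*(14*t + 14) + w*(56*t^2 - 56*t - 14) - 30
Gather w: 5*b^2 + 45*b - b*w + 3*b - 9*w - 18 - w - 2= 5*b^2 + 48*b + w*(-b - 10) - 20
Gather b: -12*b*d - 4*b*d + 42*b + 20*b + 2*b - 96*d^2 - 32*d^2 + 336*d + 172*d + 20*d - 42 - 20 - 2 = b*(64 - 16*d) - 128*d^2 + 528*d - 64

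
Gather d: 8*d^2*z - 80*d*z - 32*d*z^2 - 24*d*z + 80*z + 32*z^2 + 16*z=8*d^2*z + d*(-32*z^2 - 104*z) + 32*z^2 + 96*z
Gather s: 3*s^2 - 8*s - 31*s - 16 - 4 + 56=3*s^2 - 39*s + 36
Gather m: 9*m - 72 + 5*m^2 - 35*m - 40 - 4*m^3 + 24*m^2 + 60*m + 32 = -4*m^3 + 29*m^2 + 34*m - 80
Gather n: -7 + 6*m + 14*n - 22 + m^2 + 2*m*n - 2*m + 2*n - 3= m^2 + 4*m + n*(2*m + 16) - 32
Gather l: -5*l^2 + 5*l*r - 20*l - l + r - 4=-5*l^2 + l*(5*r - 21) + r - 4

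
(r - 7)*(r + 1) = r^2 - 6*r - 7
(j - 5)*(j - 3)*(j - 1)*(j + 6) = j^4 - 3*j^3 - 31*j^2 + 123*j - 90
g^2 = g^2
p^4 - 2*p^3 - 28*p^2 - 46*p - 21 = (p - 7)*(p + 1)^2*(p + 3)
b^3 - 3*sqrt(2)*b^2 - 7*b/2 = b*(b - 7*sqrt(2)/2)*(b + sqrt(2)/2)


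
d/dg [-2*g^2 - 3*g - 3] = -4*g - 3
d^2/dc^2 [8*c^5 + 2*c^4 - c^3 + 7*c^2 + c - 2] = 160*c^3 + 24*c^2 - 6*c + 14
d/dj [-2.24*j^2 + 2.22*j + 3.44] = 2.22 - 4.48*j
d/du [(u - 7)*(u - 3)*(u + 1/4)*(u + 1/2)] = 4*u^3 - 111*u^2/4 + 109*u/4 + 29/2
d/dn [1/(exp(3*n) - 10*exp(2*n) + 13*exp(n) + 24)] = (-3*exp(2*n) + 20*exp(n) - 13)*exp(n)/(exp(3*n) - 10*exp(2*n) + 13*exp(n) + 24)^2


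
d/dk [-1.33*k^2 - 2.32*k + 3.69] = -2.66*k - 2.32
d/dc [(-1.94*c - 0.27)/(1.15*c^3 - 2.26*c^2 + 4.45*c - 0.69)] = (4.462*c^3 - 3.4529*c^2 - 1.2204*c + 2.5401)/(1.3225*c^6 - 5.198*c^5 + 15.3426*c^4 - 21.701*c^3 + 22.9213*c^2 - 6.141*c + 0.4761)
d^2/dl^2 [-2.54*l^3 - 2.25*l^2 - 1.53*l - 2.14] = -15.24*l - 4.5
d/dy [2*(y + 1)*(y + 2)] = 4*y + 6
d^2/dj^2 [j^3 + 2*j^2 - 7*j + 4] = 6*j + 4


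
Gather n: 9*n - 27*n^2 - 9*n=-27*n^2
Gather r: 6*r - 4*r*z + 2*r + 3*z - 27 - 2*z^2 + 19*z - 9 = r*(8 - 4*z) - 2*z^2 + 22*z - 36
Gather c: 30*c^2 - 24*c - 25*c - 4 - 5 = 30*c^2 - 49*c - 9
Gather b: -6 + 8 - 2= 0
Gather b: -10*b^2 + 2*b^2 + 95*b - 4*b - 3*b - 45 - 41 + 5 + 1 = -8*b^2 + 88*b - 80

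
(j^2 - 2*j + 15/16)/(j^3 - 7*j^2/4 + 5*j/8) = (4*j - 3)/(2*j*(2*j - 1))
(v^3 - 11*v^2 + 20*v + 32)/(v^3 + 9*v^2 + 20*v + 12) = (v^2 - 12*v + 32)/(v^2 + 8*v + 12)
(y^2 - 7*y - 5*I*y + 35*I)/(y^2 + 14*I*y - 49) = (y^2 - 7*y - 5*I*y + 35*I)/(y^2 + 14*I*y - 49)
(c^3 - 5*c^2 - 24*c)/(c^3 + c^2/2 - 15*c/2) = 2*(c - 8)/(2*c - 5)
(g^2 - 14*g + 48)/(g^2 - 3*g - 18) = (g - 8)/(g + 3)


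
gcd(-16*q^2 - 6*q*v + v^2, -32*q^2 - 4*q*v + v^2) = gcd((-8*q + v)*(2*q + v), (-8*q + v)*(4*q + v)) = 8*q - v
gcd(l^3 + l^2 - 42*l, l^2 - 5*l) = l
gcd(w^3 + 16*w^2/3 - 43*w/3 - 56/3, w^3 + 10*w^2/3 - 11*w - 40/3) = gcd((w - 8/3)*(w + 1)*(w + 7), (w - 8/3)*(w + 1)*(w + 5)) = w^2 - 5*w/3 - 8/3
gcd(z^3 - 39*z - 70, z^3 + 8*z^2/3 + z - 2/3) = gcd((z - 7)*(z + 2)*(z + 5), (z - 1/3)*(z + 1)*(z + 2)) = z + 2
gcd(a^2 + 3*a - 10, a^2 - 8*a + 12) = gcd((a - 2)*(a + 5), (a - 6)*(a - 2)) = a - 2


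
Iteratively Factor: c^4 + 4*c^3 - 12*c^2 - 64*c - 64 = (c + 2)*(c^3 + 2*c^2 - 16*c - 32) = (c - 4)*(c + 2)*(c^2 + 6*c + 8) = (c - 4)*(c + 2)*(c + 4)*(c + 2)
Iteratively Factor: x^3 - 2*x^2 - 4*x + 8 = (x - 2)*(x^2 - 4) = (x - 2)^2*(x + 2)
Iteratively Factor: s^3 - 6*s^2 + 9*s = (s - 3)*(s^2 - 3*s) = (s - 3)^2*(s)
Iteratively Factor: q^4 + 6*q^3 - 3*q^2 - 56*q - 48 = (q + 4)*(q^3 + 2*q^2 - 11*q - 12) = (q - 3)*(q + 4)*(q^2 + 5*q + 4) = (q - 3)*(q + 1)*(q + 4)*(q + 4)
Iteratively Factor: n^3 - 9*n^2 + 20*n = (n - 5)*(n^2 - 4*n) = (n - 5)*(n - 4)*(n)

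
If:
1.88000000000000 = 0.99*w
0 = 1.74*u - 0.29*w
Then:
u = 0.32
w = 1.90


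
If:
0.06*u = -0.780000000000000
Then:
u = -13.00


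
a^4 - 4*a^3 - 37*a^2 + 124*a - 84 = (a - 7)*(a - 2)*(a - 1)*(a + 6)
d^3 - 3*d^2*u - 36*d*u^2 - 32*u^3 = (d - 8*u)*(d + u)*(d + 4*u)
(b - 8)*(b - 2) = b^2 - 10*b + 16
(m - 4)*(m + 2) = m^2 - 2*m - 8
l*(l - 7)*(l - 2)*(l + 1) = l^4 - 8*l^3 + 5*l^2 + 14*l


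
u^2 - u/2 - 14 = (u - 4)*(u + 7/2)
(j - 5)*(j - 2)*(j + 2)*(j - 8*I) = j^4 - 5*j^3 - 8*I*j^3 - 4*j^2 + 40*I*j^2 + 20*j + 32*I*j - 160*I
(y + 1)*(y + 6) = y^2 + 7*y + 6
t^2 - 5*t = t*(t - 5)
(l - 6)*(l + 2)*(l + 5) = l^3 + l^2 - 32*l - 60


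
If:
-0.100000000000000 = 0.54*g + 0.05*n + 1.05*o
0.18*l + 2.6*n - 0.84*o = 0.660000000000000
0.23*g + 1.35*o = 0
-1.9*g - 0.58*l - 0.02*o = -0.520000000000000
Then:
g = -0.30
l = 1.87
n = 0.14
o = 0.05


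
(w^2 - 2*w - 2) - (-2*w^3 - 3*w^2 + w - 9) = 2*w^3 + 4*w^2 - 3*w + 7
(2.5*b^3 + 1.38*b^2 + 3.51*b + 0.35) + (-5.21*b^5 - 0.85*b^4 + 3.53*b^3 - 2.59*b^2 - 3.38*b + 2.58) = -5.21*b^5 - 0.85*b^4 + 6.03*b^3 - 1.21*b^2 + 0.13*b + 2.93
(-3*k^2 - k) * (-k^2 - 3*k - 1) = 3*k^4 + 10*k^3 + 6*k^2 + k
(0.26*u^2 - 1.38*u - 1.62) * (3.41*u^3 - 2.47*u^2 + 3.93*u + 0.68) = 0.8866*u^5 - 5.348*u^4 - 1.0938*u^3 - 1.2452*u^2 - 7.305*u - 1.1016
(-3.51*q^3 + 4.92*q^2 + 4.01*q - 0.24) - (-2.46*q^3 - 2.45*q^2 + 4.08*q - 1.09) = -1.05*q^3 + 7.37*q^2 - 0.0700000000000003*q + 0.85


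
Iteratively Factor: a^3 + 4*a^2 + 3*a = (a)*(a^2 + 4*a + 3) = a*(a + 1)*(a + 3)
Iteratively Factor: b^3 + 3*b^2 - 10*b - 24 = (b + 4)*(b^2 - b - 6) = (b - 3)*(b + 4)*(b + 2)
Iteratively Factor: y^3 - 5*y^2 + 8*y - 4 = (y - 1)*(y^2 - 4*y + 4) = (y - 2)*(y - 1)*(y - 2)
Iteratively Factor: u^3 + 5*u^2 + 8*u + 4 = (u + 1)*(u^2 + 4*u + 4) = (u + 1)*(u + 2)*(u + 2)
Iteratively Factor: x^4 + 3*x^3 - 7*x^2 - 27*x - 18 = (x + 1)*(x^3 + 2*x^2 - 9*x - 18) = (x + 1)*(x + 2)*(x^2 - 9) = (x + 1)*(x + 2)*(x + 3)*(x - 3)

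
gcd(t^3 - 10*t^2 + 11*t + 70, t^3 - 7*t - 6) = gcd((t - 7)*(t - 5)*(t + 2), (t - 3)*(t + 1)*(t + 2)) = t + 2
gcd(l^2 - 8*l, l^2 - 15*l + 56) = l - 8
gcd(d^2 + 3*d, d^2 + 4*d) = d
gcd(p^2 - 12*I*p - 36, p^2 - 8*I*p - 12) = p - 6*I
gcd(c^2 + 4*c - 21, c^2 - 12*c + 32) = 1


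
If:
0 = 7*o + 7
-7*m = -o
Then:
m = -1/7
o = -1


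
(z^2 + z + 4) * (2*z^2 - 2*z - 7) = 2*z^4 - z^2 - 15*z - 28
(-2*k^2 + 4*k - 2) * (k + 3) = -2*k^3 - 2*k^2 + 10*k - 6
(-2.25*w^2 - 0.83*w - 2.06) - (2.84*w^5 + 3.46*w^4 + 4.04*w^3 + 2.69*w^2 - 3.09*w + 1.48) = -2.84*w^5 - 3.46*w^4 - 4.04*w^3 - 4.94*w^2 + 2.26*w - 3.54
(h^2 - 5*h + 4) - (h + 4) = h^2 - 6*h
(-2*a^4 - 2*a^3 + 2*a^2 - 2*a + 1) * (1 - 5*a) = 10*a^5 + 8*a^4 - 12*a^3 + 12*a^2 - 7*a + 1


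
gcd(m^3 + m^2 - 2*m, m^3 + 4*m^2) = m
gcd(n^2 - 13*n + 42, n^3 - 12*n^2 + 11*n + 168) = n - 7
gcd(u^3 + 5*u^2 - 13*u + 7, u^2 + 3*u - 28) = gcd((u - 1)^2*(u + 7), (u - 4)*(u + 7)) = u + 7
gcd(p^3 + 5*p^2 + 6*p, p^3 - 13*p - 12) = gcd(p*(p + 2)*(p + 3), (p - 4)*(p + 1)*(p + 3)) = p + 3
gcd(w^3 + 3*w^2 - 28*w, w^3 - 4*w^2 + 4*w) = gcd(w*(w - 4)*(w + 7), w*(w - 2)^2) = w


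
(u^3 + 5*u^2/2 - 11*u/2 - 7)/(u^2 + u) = u + 3/2 - 7/u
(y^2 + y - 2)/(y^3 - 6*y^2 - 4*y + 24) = (y - 1)/(y^2 - 8*y + 12)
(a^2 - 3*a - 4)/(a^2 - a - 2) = (a - 4)/(a - 2)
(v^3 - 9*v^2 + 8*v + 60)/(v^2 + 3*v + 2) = (v^2 - 11*v + 30)/(v + 1)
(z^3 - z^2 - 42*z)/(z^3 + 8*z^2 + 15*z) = (z^2 - z - 42)/(z^2 + 8*z + 15)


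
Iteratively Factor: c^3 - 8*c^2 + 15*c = (c)*(c^2 - 8*c + 15) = c*(c - 3)*(c - 5)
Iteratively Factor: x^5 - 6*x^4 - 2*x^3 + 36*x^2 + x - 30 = (x + 2)*(x^4 - 8*x^3 + 14*x^2 + 8*x - 15) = (x - 5)*(x + 2)*(x^3 - 3*x^2 - x + 3) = (x - 5)*(x - 3)*(x + 2)*(x^2 - 1) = (x - 5)*(x - 3)*(x - 1)*(x + 2)*(x + 1)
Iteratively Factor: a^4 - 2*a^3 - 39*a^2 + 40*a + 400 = (a - 5)*(a^3 + 3*a^2 - 24*a - 80) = (a - 5)*(a + 4)*(a^2 - a - 20) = (a - 5)^2*(a + 4)*(a + 4)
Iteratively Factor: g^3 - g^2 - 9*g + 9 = (g - 1)*(g^2 - 9) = (g - 3)*(g - 1)*(g + 3)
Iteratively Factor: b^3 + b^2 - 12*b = (b - 3)*(b^2 + 4*b) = b*(b - 3)*(b + 4)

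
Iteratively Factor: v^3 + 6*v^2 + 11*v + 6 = (v + 3)*(v^2 + 3*v + 2) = (v + 1)*(v + 3)*(v + 2)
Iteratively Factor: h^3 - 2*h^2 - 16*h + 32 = (h + 4)*(h^2 - 6*h + 8) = (h - 4)*(h + 4)*(h - 2)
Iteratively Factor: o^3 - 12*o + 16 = (o - 2)*(o^2 + 2*o - 8) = (o - 2)*(o + 4)*(o - 2)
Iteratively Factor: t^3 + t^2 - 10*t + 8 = (t - 1)*(t^2 + 2*t - 8) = (t - 1)*(t + 4)*(t - 2)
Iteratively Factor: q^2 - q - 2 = (q + 1)*(q - 2)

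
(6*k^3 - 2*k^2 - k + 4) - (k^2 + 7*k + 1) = 6*k^3 - 3*k^2 - 8*k + 3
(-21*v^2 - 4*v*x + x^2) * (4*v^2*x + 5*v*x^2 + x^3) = -84*v^4*x - 121*v^3*x^2 - 37*v^2*x^3 + v*x^4 + x^5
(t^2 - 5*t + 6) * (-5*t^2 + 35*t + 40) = -5*t^4 + 60*t^3 - 165*t^2 + 10*t + 240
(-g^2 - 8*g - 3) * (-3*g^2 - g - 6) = 3*g^4 + 25*g^3 + 23*g^2 + 51*g + 18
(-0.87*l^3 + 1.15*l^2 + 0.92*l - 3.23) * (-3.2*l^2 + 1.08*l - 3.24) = 2.784*l^5 - 4.6196*l^4 + 1.1168*l^3 + 7.6036*l^2 - 6.4692*l + 10.4652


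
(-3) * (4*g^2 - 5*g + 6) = -12*g^2 + 15*g - 18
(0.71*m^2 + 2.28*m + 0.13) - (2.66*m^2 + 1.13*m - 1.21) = -1.95*m^2 + 1.15*m + 1.34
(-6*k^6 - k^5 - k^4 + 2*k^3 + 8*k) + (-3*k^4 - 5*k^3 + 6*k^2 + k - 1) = -6*k^6 - k^5 - 4*k^4 - 3*k^3 + 6*k^2 + 9*k - 1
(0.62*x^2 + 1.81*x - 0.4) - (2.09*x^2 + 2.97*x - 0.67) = -1.47*x^2 - 1.16*x + 0.27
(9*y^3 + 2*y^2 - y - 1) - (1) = 9*y^3 + 2*y^2 - y - 2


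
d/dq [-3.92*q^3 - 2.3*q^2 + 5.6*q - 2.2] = -11.76*q^2 - 4.6*q + 5.6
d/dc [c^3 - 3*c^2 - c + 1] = 3*c^2 - 6*c - 1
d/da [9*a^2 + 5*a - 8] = 18*a + 5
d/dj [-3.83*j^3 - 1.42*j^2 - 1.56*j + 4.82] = -11.49*j^2 - 2.84*j - 1.56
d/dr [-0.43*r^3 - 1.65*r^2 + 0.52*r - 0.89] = -1.29*r^2 - 3.3*r + 0.52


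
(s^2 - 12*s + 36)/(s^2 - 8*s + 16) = (s^2 - 12*s + 36)/(s^2 - 8*s + 16)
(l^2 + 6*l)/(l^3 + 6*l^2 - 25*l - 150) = l/(l^2 - 25)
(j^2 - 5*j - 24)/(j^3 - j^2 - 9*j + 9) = (j - 8)/(j^2 - 4*j + 3)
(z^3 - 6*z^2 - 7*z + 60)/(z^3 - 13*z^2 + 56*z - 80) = (z + 3)/(z - 4)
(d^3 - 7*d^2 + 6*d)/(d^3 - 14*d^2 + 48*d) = (d - 1)/(d - 8)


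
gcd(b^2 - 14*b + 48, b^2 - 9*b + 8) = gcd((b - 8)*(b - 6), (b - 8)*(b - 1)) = b - 8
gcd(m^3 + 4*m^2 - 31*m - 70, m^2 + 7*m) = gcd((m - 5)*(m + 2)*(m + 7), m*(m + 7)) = m + 7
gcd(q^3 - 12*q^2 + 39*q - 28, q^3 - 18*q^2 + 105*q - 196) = q^2 - 11*q + 28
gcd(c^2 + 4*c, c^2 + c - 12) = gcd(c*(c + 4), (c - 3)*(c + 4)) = c + 4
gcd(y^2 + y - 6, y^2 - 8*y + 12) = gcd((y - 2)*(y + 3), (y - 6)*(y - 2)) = y - 2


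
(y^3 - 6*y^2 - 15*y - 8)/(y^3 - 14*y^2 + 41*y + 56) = (y + 1)/(y - 7)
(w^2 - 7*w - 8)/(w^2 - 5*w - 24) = (w + 1)/(w + 3)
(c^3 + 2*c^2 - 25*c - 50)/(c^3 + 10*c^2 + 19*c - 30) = (c^2 - 3*c - 10)/(c^2 + 5*c - 6)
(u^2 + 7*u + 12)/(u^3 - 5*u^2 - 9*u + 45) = (u + 4)/(u^2 - 8*u + 15)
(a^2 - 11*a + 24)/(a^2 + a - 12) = (a - 8)/(a + 4)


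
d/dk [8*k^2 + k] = 16*k + 1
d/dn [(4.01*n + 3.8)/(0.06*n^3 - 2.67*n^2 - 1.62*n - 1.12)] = (-0.4812*n^3 + 10.0227*n^2 + 20.292*n + 1.6648)/(0.0036*n^6 - 0.3204*n^5 + 6.9345*n^4 + 8.5164*n^3 + 8.6052*n^2 + 3.6288*n + 1.2544)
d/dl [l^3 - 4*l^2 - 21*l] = 3*l^2 - 8*l - 21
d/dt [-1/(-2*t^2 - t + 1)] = (-4*t - 1)/(2*t^2 + t - 1)^2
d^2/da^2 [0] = 0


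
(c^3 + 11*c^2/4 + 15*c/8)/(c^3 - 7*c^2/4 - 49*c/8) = (8*c^2 + 22*c + 15)/(8*c^2 - 14*c - 49)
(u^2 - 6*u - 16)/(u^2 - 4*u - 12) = (u - 8)/(u - 6)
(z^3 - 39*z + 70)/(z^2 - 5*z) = z + 5 - 14/z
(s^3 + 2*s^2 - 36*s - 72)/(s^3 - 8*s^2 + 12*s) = (s^2 + 8*s + 12)/(s*(s - 2))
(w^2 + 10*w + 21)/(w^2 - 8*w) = (w^2 + 10*w + 21)/(w*(w - 8))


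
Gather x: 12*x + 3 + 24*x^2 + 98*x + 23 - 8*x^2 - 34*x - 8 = 16*x^2 + 76*x + 18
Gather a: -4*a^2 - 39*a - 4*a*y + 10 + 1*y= -4*a^2 + a*(-4*y - 39) + y + 10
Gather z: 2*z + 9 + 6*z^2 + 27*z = 6*z^2 + 29*z + 9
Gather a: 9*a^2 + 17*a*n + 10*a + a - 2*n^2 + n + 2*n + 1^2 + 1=9*a^2 + a*(17*n + 11) - 2*n^2 + 3*n + 2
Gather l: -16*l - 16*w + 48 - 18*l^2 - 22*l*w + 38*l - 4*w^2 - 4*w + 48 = -18*l^2 + l*(22 - 22*w) - 4*w^2 - 20*w + 96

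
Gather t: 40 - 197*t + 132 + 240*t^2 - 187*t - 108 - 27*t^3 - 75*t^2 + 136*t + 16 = -27*t^3 + 165*t^2 - 248*t + 80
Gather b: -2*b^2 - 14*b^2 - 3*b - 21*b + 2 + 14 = -16*b^2 - 24*b + 16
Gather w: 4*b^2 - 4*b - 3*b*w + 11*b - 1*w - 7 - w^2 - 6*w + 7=4*b^2 + 7*b - w^2 + w*(-3*b - 7)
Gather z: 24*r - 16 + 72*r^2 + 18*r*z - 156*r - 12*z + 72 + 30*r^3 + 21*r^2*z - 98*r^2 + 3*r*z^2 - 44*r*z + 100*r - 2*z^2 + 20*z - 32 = 30*r^3 - 26*r^2 - 32*r + z^2*(3*r - 2) + z*(21*r^2 - 26*r + 8) + 24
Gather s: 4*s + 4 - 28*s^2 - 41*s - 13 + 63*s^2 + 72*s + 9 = 35*s^2 + 35*s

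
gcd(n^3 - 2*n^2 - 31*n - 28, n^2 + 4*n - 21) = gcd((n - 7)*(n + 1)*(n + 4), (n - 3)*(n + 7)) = 1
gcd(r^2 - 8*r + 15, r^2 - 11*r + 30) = r - 5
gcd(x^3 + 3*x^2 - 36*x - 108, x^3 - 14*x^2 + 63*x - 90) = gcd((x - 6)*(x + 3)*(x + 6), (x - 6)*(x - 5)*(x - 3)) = x - 6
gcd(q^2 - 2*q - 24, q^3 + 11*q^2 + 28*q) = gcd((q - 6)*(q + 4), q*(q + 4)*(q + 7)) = q + 4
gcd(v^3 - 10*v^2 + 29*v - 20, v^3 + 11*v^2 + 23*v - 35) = v - 1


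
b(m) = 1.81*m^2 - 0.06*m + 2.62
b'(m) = 3.62*m - 0.06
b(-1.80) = 8.59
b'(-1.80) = -6.58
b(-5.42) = 56.12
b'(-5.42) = -19.68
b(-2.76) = 16.57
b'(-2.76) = -10.05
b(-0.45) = 3.01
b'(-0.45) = -1.69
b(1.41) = 6.13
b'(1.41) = 5.04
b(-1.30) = 5.76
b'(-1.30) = -4.77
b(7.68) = 108.92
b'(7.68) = 27.74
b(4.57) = 40.15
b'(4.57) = 16.48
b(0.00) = 2.62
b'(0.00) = -0.06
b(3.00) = 18.73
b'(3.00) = 10.80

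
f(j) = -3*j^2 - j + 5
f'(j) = -6*j - 1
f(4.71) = -66.26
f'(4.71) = -29.26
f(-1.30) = 1.23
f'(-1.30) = 6.80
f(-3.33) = -24.94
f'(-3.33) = 18.98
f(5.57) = -93.64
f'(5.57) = -34.42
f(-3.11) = -20.91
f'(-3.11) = 17.66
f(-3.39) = -26.09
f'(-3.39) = 19.34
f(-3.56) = -29.46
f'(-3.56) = 20.36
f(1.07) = 0.50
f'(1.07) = -7.42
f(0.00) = 5.00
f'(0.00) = -1.00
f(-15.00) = -655.00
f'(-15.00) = 89.00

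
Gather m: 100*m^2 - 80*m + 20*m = 100*m^2 - 60*m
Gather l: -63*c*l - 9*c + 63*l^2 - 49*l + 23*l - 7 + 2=-9*c + 63*l^2 + l*(-63*c - 26) - 5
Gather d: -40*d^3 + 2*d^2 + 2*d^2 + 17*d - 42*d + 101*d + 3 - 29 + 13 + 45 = -40*d^3 + 4*d^2 + 76*d + 32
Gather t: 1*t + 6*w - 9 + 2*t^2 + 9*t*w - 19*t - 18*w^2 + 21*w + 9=2*t^2 + t*(9*w - 18) - 18*w^2 + 27*w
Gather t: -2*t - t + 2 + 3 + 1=6 - 3*t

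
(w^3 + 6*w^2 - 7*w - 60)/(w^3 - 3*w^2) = 1 + 9/w + 20/w^2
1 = 1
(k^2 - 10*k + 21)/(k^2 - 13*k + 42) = (k - 3)/(k - 6)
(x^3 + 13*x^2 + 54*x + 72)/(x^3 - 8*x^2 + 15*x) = (x^3 + 13*x^2 + 54*x + 72)/(x*(x^2 - 8*x + 15))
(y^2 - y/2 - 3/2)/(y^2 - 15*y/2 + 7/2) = (2*y^2 - y - 3)/(2*y^2 - 15*y + 7)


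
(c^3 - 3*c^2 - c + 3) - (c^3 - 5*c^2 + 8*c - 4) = 2*c^2 - 9*c + 7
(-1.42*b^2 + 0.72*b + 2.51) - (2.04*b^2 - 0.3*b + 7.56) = -3.46*b^2 + 1.02*b - 5.05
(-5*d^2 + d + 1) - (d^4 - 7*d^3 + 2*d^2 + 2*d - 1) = -d^4 + 7*d^3 - 7*d^2 - d + 2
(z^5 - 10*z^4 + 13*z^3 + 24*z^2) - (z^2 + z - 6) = z^5 - 10*z^4 + 13*z^3 + 23*z^2 - z + 6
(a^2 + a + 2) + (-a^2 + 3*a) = 4*a + 2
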